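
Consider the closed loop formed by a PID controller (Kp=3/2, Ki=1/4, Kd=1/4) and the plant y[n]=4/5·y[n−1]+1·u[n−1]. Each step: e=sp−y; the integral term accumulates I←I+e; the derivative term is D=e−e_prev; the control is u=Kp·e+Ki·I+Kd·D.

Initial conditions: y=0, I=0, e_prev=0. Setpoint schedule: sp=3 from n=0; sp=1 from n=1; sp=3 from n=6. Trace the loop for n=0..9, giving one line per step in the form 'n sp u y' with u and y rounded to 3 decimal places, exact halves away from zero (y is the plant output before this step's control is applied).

(exact arithmetic carried between steps; '≈' marks a value shown rounded to 6 d.p. or computed from one; I and e_prev carry over from the previous line; the table rounds u and y to 3 d.p., halves away from zero)
n=0: y=0, sp=3, e=sp−y=3; I=3, D=e−e_prev=3; u=3/2·3+1/4·3+1/4·3=6; next y=4/5·0+1·6=6
n=1: y=6, sp=1, e=sp−y=-5; I=-2, D=e−e_prev=-8; u=3/2·(-5)+1/4·(-2)+1/4·(-8)=-10; next y=4/5·6+1·(-10)=-5.2
n=2: y=-5.2, sp=1, e=sp−y=6.2; I=4.2, D=e−e_prev=11.2; u=3/2·6.2+1/4·4.2+1/4·11.2=13.15; next y=4/5·(-5.2)+1·13.15=8.99
n=3: y=8.99, sp=1, e=sp−y=-7.99; I=-3.79, D=e−e_prev=-14.19; u=3/2·(-7.99)+1/4·(-3.79)+1/4·(-14.19)=-16.48; next y=4/5·8.99+1·(-16.48)=-9.288
n=4: y=-9.288, sp=1, e=sp−y=10.288; I=6.498, D=e−e_prev=18.278; u=3/2·10.288+1/4·6.498+1/4·18.278=21.626; next y=4/5·(-9.288)+1·21.626=14.1956
n=5: y=14.1956, sp=1, e=sp−y=-13.1956; I=-6.6976, D=e−e_prev=-23.4836; u=3/2·(-13.1956)+1/4·(-6.6976)+1/4·(-23.4836)=-27.3387; next y=4/5·14.1956+1·(-27.3387)=-15.98222
n=6: y=-15.98222, sp=3, e=sp−y=18.98222; I=12.28462, D=e−e_prev=32.17782; u=3/2·18.98222+1/4·12.28462+1/4·32.17782=39.58894; next y=4/5·(-15.98222)+1·39.58894=26.803164
n=7: y=26.803164, sp=3, e=sp−y=-23.803164; I=-11.518544, D=e−e_prev=-42.785384; u=3/2·(-23.803164)+1/4·(-11.518544)+1/4·(-42.785384)=-49.280728; next y=4/5·26.803164+1·(-49.280728)≈-27.838197
n=8: y≈-27.838197, sp=3, e=sp−y≈30.838197; I≈19.319653, D=e−e_prev≈54.641361; u=3/2·30.838197+1/4·19.319653+1/4·54.641361≈64.747549; next y=4/5·(-27.838197)+1·64.747549≈42.476991
n=9: y≈42.476991, sp=3, e=sp−y≈-39.476991; I≈-20.157338, D=e−e_prev≈-70.315188; u=3/2·(-39.476991)+1/4·(-20.157338)+1/4·(-70.315188)≈-81.833618; next y=4/5·42.476991+1·(-81.833618)≈-47.852025

0 3 6.000 0.000
1 1 -10.000 6.000
2 1 13.150 -5.200
3 1 -16.480 8.990
4 1 21.626 -9.288
5 1 -27.339 14.196
6 3 39.589 -15.982
7 3 -49.281 26.803
8 3 64.748 -27.838
9 3 -81.834 42.477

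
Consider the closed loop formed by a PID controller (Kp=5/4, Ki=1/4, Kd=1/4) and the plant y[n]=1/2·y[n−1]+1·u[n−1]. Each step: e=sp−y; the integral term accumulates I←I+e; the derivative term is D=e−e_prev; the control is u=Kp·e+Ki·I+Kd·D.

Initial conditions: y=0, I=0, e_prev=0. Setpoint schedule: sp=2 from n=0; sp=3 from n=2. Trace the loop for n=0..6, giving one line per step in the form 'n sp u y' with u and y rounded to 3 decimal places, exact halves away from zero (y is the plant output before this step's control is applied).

(exact arithmetic carried between steps; '≈' marks a value shown rounded to 6 d.p. or computed from one; I and e_prev carry over from the previous line; the table rounds u and y to 3 d.p., halves away from zero)
n=0: y=0, sp=2, e=sp−y=2; I=2, D=e−e_prev=2; u=5/4·2+1/4·2+1/4·2=3.5; next y=1/2·0+1·3.5=3.5
n=1: y=3.5, sp=2, e=sp−y=-1.5; I=0.5, D=e−e_prev=-3.5; u=5/4·(-1.5)+1/4·0.5+1/4·(-3.5)=-2.625; next y=1/2·3.5+1·(-2.625)=-0.875
n=2: y=-0.875, sp=3, e=sp−y=3.875; I=4.375, D=e−e_prev=5.375; u=5/4·3.875+1/4·4.375+1/4·5.375=7.28125; next y=1/2·(-0.875)+1·7.28125=6.84375
n=3: y=6.84375, sp=3, e=sp−y=-3.84375; I=0.53125, D=e−e_prev=-7.71875; u=5/4·(-3.84375)+1/4·0.53125+1/4·(-7.71875)≈-6.601563; next y=1/2·6.84375+1·(-6.601563)≈-3.179688
n=4: y≈-3.179688, sp=3, e=sp−y≈6.179688; I≈6.710938, D=e−e_prev≈10.023438; u=5/4·6.179688+1/4·6.710938+1/4·10.023438≈11.908203; next y=1/2·(-3.179688)+1·11.908203≈10.318359
n=5: y≈10.318359, sp=3, e=sp−y≈-7.318359; I≈-0.607422, D=e−e_prev≈-13.498047; u=5/4·(-7.318359)+1/4·(-0.607422)+1/4·(-13.498047)≈-12.674316; next y=1/2·10.318359+1·(-12.674316)≈-7.515137
n=6: y≈-7.515137, sp=3, e=sp−y≈10.515137; I≈9.907715, D=e−e_prev≈17.833496; u=5/4·10.515137+1/4·9.907715+1/4·17.833496≈20.079224; next y=1/2·(-7.515137)+1·20.079224≈16.321655

0 2 3.500 0.000
1 2 -2.625 3.500
2 3 7.281 -0.875
3 3 -6.602 6.844
4 3 11.908 -3.180
5 3 -12.674 10.318
6 3 20.079 -7.515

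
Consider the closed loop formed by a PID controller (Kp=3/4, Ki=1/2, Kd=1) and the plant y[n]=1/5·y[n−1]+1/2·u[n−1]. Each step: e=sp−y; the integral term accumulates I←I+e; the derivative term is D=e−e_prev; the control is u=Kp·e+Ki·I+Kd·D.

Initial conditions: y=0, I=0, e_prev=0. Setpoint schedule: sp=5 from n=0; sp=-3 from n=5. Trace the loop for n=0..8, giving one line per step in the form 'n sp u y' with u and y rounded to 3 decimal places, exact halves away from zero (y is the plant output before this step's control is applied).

0 5 11.250 0.000
1 5 -3.906 5.625
2 5 15.926 -0.828
3 5 -7.020 7.797
4 5 22.139 -1.951
5 -3 -30.551 10.680
6 -3 36.833 -13.140
7 -3 -47.005 15.788
8 -3 53.829 -20.345

(exact arithmetic carried between steps; '≈' marks a value shown rounded to 6 d.p. or computed from one; I and e_prev carry over from the previous line; the table rounds u and y to 3 d.p., halves away from zero)
n=0: y=0, sp=5, e=sp−y=5; I=5, D=e−e_prev=5; u=3/4·5+1/2·5+1·5=11.25; next y=1/5·0+1/2·11.25=5.625
n=1: y=5.625, sp=5, e=sp−y=-0.625; I=4.375, D=e−e_prev=-5.625; u=3/4·(-0.625)+1/2·4.375+1·(-5.625)=-3.90625; next y=1/5·5.625+1/2·(-3.90625)=-0.828125
n=2: y=-0.828125, sp=5, e=sp−y=5.828125; I=10.203125, D=e−e_prev=6.453125; u=3/4·5.828125+1/2·10.203125+1·6.453125≈15.925781; next y=1/5·(-0.828125)+1/2·15.925781≈7.797266
n=3: y≈7.797266, sp=5, e=sp−y≈-2.797266; I≈7.405859, D=e−e_prev≈-8.625391; u=3/4·(-2.797266)+1/2·7.405859+1·(-8.625391)≈-7.020410; next y=1/5·7.797266+1/2·(-7.020410)≈-1.950752
n=4: y≈-1.950752, sp=5, e=sp−y≈6.950752; I≈14.356611, D=e−e_prev≈9.748018; u=3/4·6.950752+1/2·14.356611+1·9.748018≈22.139387; next y=1/5·(-1.950752)+1/2·22.139387≈10.679543
n=5: y≈10.679543, sp=-3, e=sp−y≈-13.679543; I≈0.677068, D=e−e_prev≈-20.630295; u=3/4·(-13.679543)+1/2·0.677068+1·(-20.630295)≈-30.551419; next y=1/5·10.679543+1/2·(-30.551419)≈-13.139801
n=6: y≈-13.139801, sp=-3, e=sp−y≈10.139801; I≈10.816869, D=e−e_prev≈23.819344; u=3/4·10.139801+1/2·10.816869+1·23.819344≈36.832629; next y=1/5·(-13.139801)+1/2·36.832629≈15.788354
n=7: y≈15.788354, sp=-3, e=sp−y≈-18.788354; I≈-7.971485, D=e−e_prev≈-28.928155; u=3/4·(-18.788354)+1/2·(-7.971485)+1·(-28.928155)≈-47.005163; next y=1/5·15.788354+1/2·(-47.005163)≈-20.344911
n=8: y≈-20.344911, sp=-3, e=sp−y≈17.344911; I≈9.373425, D=e−e_prev≈36.133265; u=3/4·17.344911+1/2·9.373425+1·36.133265≈53.828661; next y=1/5·(-20.344911)+1/2·53.828661≈22.845348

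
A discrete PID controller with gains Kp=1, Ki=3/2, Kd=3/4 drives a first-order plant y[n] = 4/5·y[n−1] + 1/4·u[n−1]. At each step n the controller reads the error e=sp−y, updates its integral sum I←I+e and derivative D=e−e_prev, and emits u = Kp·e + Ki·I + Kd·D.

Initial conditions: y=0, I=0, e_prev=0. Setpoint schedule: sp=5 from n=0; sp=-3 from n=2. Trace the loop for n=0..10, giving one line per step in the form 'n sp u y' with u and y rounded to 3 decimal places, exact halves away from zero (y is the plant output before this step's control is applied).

(exact arithmetic carried between steps; '≈' marks a value shown rounded to 6 d.p. or computed from one; I and e_prev carry over from the previous line; the table rounds u and y to 3 d.p., halves away from zero)
n=0: y=0, sp=5, e=sp−y=5; I=5, D=e−e_prev=5; u=1·5+3/2·5+3/4·5=16.25; next y=4/5·0+1/4·16.25=4.0625
n=1: y=4.0625, sp=5, e=sp−y=0.9375; I=5.9375, D=e−e_prev=-4.0625; u=1·0.9375+3/2·5.9375+3/4·(-4.0625)=6.796875; next y=4/5·4.0625+1/4·6.796875≈4.949219
n=2: y≈4.949219, sp=-3, e=sp−y≈-7.949219; I≈-2.011719, D=e−e_prev≈-8.886719; u=1·(-7.949219)+3/2·(-2.011719)+3/4·(-8.886719)≈-17.631836; next y=4/5·4.949219+1/4·(-17.631836)≈-0.448584
n=3: y≈-0.448584, sp=-3, e=sp−y≈-2.551416; I≈-4.563135, D=e−e_prev≈5.397803; u=1·(-2.551416)+3/2·(-4.563135)+3/4·5.397803≈-5.347766; next y=4/5·(-0.448584)+1/4·(-5.347766)≈-1.695809
n=4: y≈-1.695809, sp=-3, e=sp−y≈-1.304191; I≈-5.867326, D=e−e_prev≈1.247225; u=1·(-1.304191)+3/2·(-5.867326)+3/4·1.247225≈-9.169762; next y=4/5·(-1.695809)+1/4·(-9.169762)≈-3.649087
n=5: y≈-3.649087, sp=-3, e=sp−y≈0.649087; I≈-5.218239, D=e−e_prev≈1.953279; u=1·0.649087+3/2·(-5.218239)+3/4·1.953279≈-5.713311; next y=4/5·(-3.649087)+1/4·(-5.713311)≈-4.347598
n=6: y≈-4.347598, sp=-3, e=sp−y≈1.347598; I≈-3.870641, D=e−e_prev≈0.698510; u=1·1.347598+3/2·(-3.870641)+3/4·0.698510≈-3.934481; next y=4/5·(-4.347598)+1/4·(-3.934481)≈-4.461698
n=7: y≈-4.461698, sp=-3, e=sp−y≈1.461698; I≈-2.408942, D=e−e_prev≈0.114101; u=1·1.461698+3/2·(-2.408942)+3/4·0.114101≈-2.066140; next y=4/5·(-4.461698)+1/4·(-2.066140)≈-4.085894
n=8: y≈-4.085894, sp=-3, e=sp−y≈1.085894; I≈-1.323049, D=e−e_prev≈-0.375805; u=1·1.085894+3/2·(-1.323049)+3/4·(-0.375805)≈-1.180533; next y=4/5·(-4.085894)+1/4·(-1.180533)≈-3.563848
n=9: y≈-3.563848, sp=-3, e=sp−y≈0.563848; I≈-0.759201, D=e−e_prev≈-0.522045; u=1·0.563848+3/2·(-0.759201)+3/4·(-0.522045)≈-0.966487; next y=4/5·(-3.563848)+1/4·(-0.966487)≈-3.092700
n=10: y≈-3.092700, sp=-3, e=sp−y≈0.092700; I≈-0.666500, D=e−e_prev≈-0.471148; u=1·0.092700+3/2·(-0.666500)+3/4·(-0.471148)≈-1.260411; next y=4/5·(-3.092700)+1/4·(-1.260411)≈-2.789263

0 5 16.250 0.000
1 5 6.797 4.063
2 -3 -17.632 4.949
3 -3 -5.348 -0.449
4 -3 -9.170 -1.696
5 -3 -5.713 -3.649
6 -3 -3.934 -4.348
7 -3 -2.066 -4.462
8 -3 -1.181 -4.086
9 -3 -0.966 -3.564
10 -3 -1.260 -3.093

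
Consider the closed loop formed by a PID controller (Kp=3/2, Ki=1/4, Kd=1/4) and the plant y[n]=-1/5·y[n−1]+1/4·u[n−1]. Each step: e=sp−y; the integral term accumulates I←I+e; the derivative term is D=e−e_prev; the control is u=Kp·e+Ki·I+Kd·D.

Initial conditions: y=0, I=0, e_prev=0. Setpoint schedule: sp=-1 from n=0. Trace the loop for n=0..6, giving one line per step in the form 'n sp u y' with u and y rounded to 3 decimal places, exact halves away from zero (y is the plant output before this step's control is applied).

(exact arithmetic carried between steps; '≈' marks a value shown rounded to 6 d.p. or computed from one; I and e_prev carry over from the previous line; the table rounds u and y to 3 d.p., halves away from zero)
n=0: y=0, sp=-1, e=sp−y=-1; I=-1, D=e−e_prev=-1; u=3/2·(-1)+1/4·(-1)+1/4·(-1)=-2; next y=-1/5·0+1/4·(-2)=-0.5
n=1: y=-0.5, sp=-1, e=sp−y=-0.5; I=-1.5, D=e−e_prev=0.5; u=3/2·(-0.5)+1/4·(-1.5)+1/4·0.5=-1; next y=-1/5·(-0.5)+1/4·(-1)=-0.15
n=2: y=-0.15, sp=-1, e=sp−y=-0.85; I=-2.35, D=e−e_prev=-0.35; u=3/2·(-0.85)+1/4·(-2.35)+1/4·(-0.35)=-1.95; next y=-1/5·(-0.15)+1/4·(-1.95)=-0.4575
n=3: y=-0.4575, sp=-1, e=sp−y=-0.5425; I=-2.8925, D=e−e_prev=0.3075; u=3/2·(-0.5425)+1/4·(-2.8925)+1/4·0.3075=-1.46; next y=-1/5·(-0.4575)+1/4·(-1.46)=-0.2735
n=4: y=-0.2735, sp=-1, e=sp−y=-0.7265; I=-3.619, D=e−e_prev=-0.184; u=3/2·(-0.7265)+1/4·(-3.619)+1/4·(-0.184)=-2.0405; next y=-1/5·(-0.2735)+1/4·(-2.0405)=-0.455425
n=5: y=-0.455425, sp=-1, e=sp−y=-0.544575; I=-4.163575, D=e−e_prev=0.181925; u=3/2·(-0.544575)+1/4·(-4.163575)+1/4·0.181925=-1.812275; next y=-1/5·(-0.455425)+1/4·(-1.812275)≈-0.361984
n=6: y≈-0.361984, sp=-1, e=sp−y≈-0.638016; I≈-4.801591, D=e−e_prev≈-0.093441; u=3/2·(-0.638016)+1/4·(-4.801591)+1/4·(-0.093441)≈-2.180783; next y=-1/5·(-0.361984)+1/4·(-2.180783)≈-0.472799

0 -1 -2.000 0.000
1 -1 -1.000 -0.500
2 -1 -1.950 -0.150
3 -1 -1.460 -0.458
4 -1 -2.041 -0.274
5 -1 -1.812 -0.455
6 -1 -2.181 -0.362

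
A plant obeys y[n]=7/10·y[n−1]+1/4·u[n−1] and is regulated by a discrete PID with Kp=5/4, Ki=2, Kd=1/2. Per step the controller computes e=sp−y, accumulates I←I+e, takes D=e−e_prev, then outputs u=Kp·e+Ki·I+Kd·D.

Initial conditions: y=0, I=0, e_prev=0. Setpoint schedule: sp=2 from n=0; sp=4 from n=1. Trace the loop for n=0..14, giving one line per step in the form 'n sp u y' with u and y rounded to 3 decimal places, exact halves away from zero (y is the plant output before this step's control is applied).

0 2 7.500 0.000
1 4 10.969 1.875
2 4 6.982 4.055
3 4 5.978 4.584
4 4 4.627 4.703
5 4 4.234 4.449
6 4 4.245 4.173
7 4 4.476 3.982
8 4 4.700 3.906
9 4 4.838 3.910
10 4 4.883 3.946
11 4 4.871 3.983
12 4 4.838 4.006
13 4 4.809 4.013
14 4 4.793 4.012

(exact arithmetic carried between steps; '≈' marks a value shown rounded to 6 d.p. or computed from one; I and e_prev carry over from the previous line; the table rounds u and y to 3 d.p., halves away from zero)
n=0: y=0, sp=2, e=sp−y=2; I=2, D=e−e_prev=2; u=5/4·2+2·2+1/2·2=7.5; next y=7/10·0+1/4·7.5=1.875
n=1: y=1.875, sp=4, e=sp−y=2.125; I=4.125, D=e−e_prev=0.125; u=5/4·2.125+2·4.125+1/2·0.125=10.96875; next y=7/10·1.875+1/4·10.96875≈4.054688
n=2: y≈4.054688, sp=4, e=sp−y≈-0.054688; I≈4.070313, D=e−e_prev≈-2.179688; u=5/4·(-0.054688)+2·4.070313+1/2·(-2.179688)≈6.982422; next y=7/10·4.054688+1/4·6.982422≈4.583887
n=3: y≈4.583887, sp=4, e=sp−y≈-0.583887; I≈3.486426, D=e−e_prev≈-0.529199; u=5/4·(-0.583887)+2·3.486426+1/2·(-0.529199)≈5.978394; next y=7/10·4.583887+1/4·5.978394≈4.703319
n=4: y≈4.703319, sp=4, e=sp−y≈-0.703319; I≈2.783107, D=e−e_prev≈-0.119432; u=5/4·(-0.703319)+2·2.783107+1/2·(-0.119432)≈4.627348; next y=7/10·4.703319+1/4·4.627348≈4.449160
n=5: y≈4.449160, sp=4, e=sp−y≈-0.449160; I≈2.333946, D=e−e_prev≈0.254159; u=5/4·(-0.449160)+2·2.333946+1/2·0.254159≈4.233521; next y=7/10·4.449160+1/4·4.233521≈4.172793
n=6: y≈4.172793, sp=4, e=sp−y≈-0.172793; I≈2.161154, D=e−e_prev≈0.276368; u=5/4·(-0.172793)+2·2.161154+1/2·0.276368≈4.244500; next y=7/10·4.172793+1/4·4.244500≈3.982080
n=7: y≈3.982080, sp=4, e=sp−y≈0.017920; I≈2.179074, D=e−e_prev≈0.190713; u=5/4·0.017920+2·2.179074+1/2·0.190713≈4.475904; next y=7/10·3.982080+1/4·4.475904≈3.906432
n=8: y≈3.906432, sp=4, e=sp−y≈0.093568; I≈2.272642, D=e−e_prev≈0.075648; u=5/4·0.093568+2·2.272642+1/2·0.075648≈4.700068; next y=7/10·3.906432+1/4·4.700068≈3.909519
n=9: y≈3.909519, sp=4, e=sp−y≈0.090481; I≈2.363123, D=e−e_prev≈-0.003087; u=5/4·0.090481+2·2.363123+1/2·(-0.003087)≈4.837802; next y=7/10·3.909519+1/4·4.837802≈3.946114
n=10: y≈3.946114, sp=4, e=sp−y≈0.053886; I≈2.417008, D=e−e_prev≈-0.036595; u=5/4·0.053886+2·2.417008+1/2·(-0.036595)≈4.883077; next y=7/10·3.946114+1/4·4.883077≈3.983049
n=11: y≈3.983049, sp=4, e=sp−y≈0.016951; I≈2.433959, D=e−e_prev≈-0.036935; u=5/4·0.016951+2·2.433959+1/2·(-0.036935)≈4.870640; next y=7/10·3.983049+1/4·4.870640≈4.005794
n=12: y≈4.005794, sp=4, e=sp−y≈-0.005794; I≈2.428165, D=e−e_prev≈-0.022745; u=5/4·(-0.005794)+2·2.428165+1/2·(-0.022745)≈4.837715; next y=7/10·4.005794+1/4·4.837715≈4.013485
n=13: y≈4.013485, sp=4, e=sp−y≈-0.013485; I≈2.414680, D=e−e_prev≈-0.007690; u=5/4·(-0.013485)+2·2.414680+1/2·(-0.007690)≈4.808660; next y=7/10·4.013485+1/4·4.808660≈4.011604
n=14: y≈4.011604, sp=4, e=sp−y≈-0.011604; I≈2.403076, D=e−e_prev≈0.001880; u=5/4·(-0.011604)+2·2.403076+1/2·0.001880≈4.792587; next y=7/10·4.011604+1/4·4.792587≈4.006270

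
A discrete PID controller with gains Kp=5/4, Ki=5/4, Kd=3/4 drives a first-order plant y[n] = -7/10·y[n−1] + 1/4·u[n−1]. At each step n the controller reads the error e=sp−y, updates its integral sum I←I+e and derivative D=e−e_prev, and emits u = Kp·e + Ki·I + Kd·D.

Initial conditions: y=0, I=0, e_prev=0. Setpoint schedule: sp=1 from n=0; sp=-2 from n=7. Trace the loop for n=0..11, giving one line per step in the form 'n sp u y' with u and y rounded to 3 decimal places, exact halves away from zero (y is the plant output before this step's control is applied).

(exact arithmetic carried between steps; '≈' marks a value shown rounded to 6 d.p. or computed from one; I and e_prev carry over from the previous line; the table rounds u and y to 3 d.p., halves away from zero)
n=0: y=0, sp=1, e=sp−y=1; I=1, D=e−e_prev=1; u=5/4·1+5/4·1+3/4·1=3.25; next y=-7/10·0+1/4·3.25=0.8125
n=1: y=0.8125, sp=1, e=sp−y=0.1875; I=1.1875, D=e−e_prev=-0.8125; u=5/4·0.1875+5/4·1.1875+3/4·(-0.8125)=1.109375; next y=-7/10·0.8125+1/4·1.109375≈-0.291406
n=2: y≈-0.291406, sp=1, e=sp−y≈1.291406; I≈2.478906, D=e−e_prev≈1.103906; u=5/4·1.291406+5/4·2.478906+3/4·1.103906≈5.540820; next y=-7/10·(-0.291406)+1/4·5.540820≈1.589189
n=3: y≈1.589189, sp=1, e=sp−y≈-0.589189; I≈1.889717, D=e−e_prev≈-1.880596; u=5/4·(-0.589189)+5/4·1.889717+3/4·(-1.880596)≈0.215212; next y=-7/10·1.589189+1/4·0.215212≈-1.058630
n=4: y≈-1.058630, sp=1, e=sp−y≈2.058630; I≈3.948346, D=e−e_prev≈2.647819; u=5/4·2.058630+5/4·3.948346+3/4·2.647819≈9.494584; next y=-7/10·(-1.058630)+1/4·9.494584≈3.114687
n=5: y≈3.114687, sp=1, e=sp−y≈-2.114687; I≈1.833660, D=e−e_prev≈-4.173316; u=5/4·(-2.114687)+5/4·1.833660+3/4·(-4.173316)≈-3.481271; next y=-7/10·3.114687+1/4·(-3.481271)≈-3.050598
n=6: y≈-3.050598, sp=1, e=sp−y≈4.050598; I≈5.884258, D=e−e_prev≈6.165285; u=5/4·4.050598+5/4·5.884258+3/4·6.165285≈17.042534; next y=-7/10·(-3.050598)+1/4·17.042534≈6.396052
n=7: y≈6.396052, sp=-2, e=sp−y≈-8.396052; I≈-2.511794, D=e−e_prev≈-12.446651; u=5/4·(-8.396052)+5/4·(-2.511794)+3/4·(-12.446651)≈-22.969797; next y=-7/10·6.396052+1/4·(-22.969797)≈-10.219686
n=8: y≈-10.219686, sp=-2, e=sp−y≈8.219686; I≈5.707891, D=e−e_prev≈16.615738; u=5/4·8.219686+5/4·5.707891+3/4·16.615738≈29.871276; next y=-7/10·(-10.219686)+1/4·29.871276≈14.621599
n=9: y≈14.621599, sp=-2, e=sp−y≈-16.621599; I≈-10.913708, D=e−e_prev≈-24.841285; u=5/4·(-16.621599)+5/4·(-10.913708)+3/4·(-24.841285)≈-53.050097; next y=-7/10·14.621599+1/4·(-53.050097)≈-23.497644
n=10: y≈-23.497644, sp=-2, e=sp−y≈21.497644; I≈10.583936, D=e−e_prev≈38.119243; u=5/4·21.497644+5/4·10.583936+3/4·38.119243≈68.691406; next y=-7/10·(-23.497644)+1/4·68.691406≈33.621202
n=11: y≈33.621202, sp=-2, e=sp−y≈-35.621202; I≈-25.037266, D=e−e_prev≈-57.118846; u=5/4·(-35.621202)+5/4·(-25.037266)+3/4·(-57.118846)≈-118.662219; next y=-7/10·33.621202+1/4·(-118.662219)≈-53.200396

0 1 3.250 0.000
1 1 1.109 0.813
2 1 5.541 -0.291
3 1 0.215 1.589
4 1 9.495 -1.059
5 1 -3.481 3.115
6 1 17.043 -3.051
7 -2 -22.970 6.396
8 -2 29.871 -10.220
9 -2 -53.050 14.622
10 -2 68.691 -23.498
11 -2 -118.662 33.621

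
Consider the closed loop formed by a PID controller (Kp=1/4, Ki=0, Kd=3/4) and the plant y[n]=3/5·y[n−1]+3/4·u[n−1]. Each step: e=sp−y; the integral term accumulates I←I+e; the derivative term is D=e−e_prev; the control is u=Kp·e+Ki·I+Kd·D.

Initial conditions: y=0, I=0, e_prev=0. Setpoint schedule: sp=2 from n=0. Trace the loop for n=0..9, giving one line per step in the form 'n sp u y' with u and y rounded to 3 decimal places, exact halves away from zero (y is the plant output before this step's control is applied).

(exact arithmetic carried between steps; '≈' marks a value shown rounded to 6 d.p. or computed from one; I and e_prev carry over from the previous line; the table rounds u and y to 3 d.p., halves away from zero)
n=0: y=0, sp=2, e=sp−y=2; I=2, D=e−e_prev=2; u=1/4·2+0·2+3/4·2=2; next y=3/5·0+3/4·2=1.5
n=1: y=1.5, sp=2, e=sp−y=0.5; I=2.5, D=e−e_prev=-1.5; u=1/4·0.5+0·2.5+3/4·(-1.5)=-1; next y=3/5·1.5+3/4·(-1)=0.15
n=2: y=0.15, sp=2, e=sp−y=1.85; I=4.35, D=e−e_prev=1.35; u=1/4·1.85+0·4.35+3/4·1.35=1.475; next y=3/5·0.15+3/4·1.475=1.19625
n=3: y=1.19625, sp=2, e=sp−y=0.80375; I=5.15375, D=e−e_prev=-1.04625; u=1/4·0.80375+0·5.15375+3/4·(-1.04625)=-0.58375; next y=3/5·1.19625+3/4·(-0.58375)≈0.279938
n=4: y≈0.279938, sp=2, e=sp−y≈1.720063; I≈6.873813, D=e−e_prev≈0.916313; u=1/4·1.720063+0·6.873813+3/4·0.916313≈1.11725; next y=3/5·0.279938+3/4·1.11725≈1.0059
n=5: y=1.0059, sp=2, e=sp−y=0.9941; I≈7.867913, D=e−e_prev≈-0.725963; u=1/4·0.9941+0·7.867913+3/4·(-0.725963)≈-0.295947; next y=3/5·1.0059+3/4·(-0.295947)≈0.381580
n=6: y≈0.381580, sp=2, e=sp−y≈1.618420; I≈9.486333, D=e−e_prev≈0.624320; u=1/4·1.618420+0·9.486333+3/4·0.624320≈0.872845; next y=3/5·0.381580+3/4·0.872845≈0.883582
n=7: y≈0.883582, sp=2, e=sp−y≈1.116418; I≈10.602751, D=e−e_prev≈-0.502002; u=1/4·1.116418+0·10.602751+3/4·(-0.502002)≈-0.097397; next y=3/5·0.883582+3/4·(-0.097397)≈0.457101
n=8: y≈0.457101, sp=2, e=sp−y≈1.542899; I≈12.145649, D=e−e_prev≈0.426480; u=1/4·1.542899+0·12.145649+3/4·0.426480≈0.705585; next y=3/5·0.457101+3/4·0.705585≈0.803450
n=9: y≈0.803450, sp=2, e=sp−y≈1.196550; I≈13.342200, D=e−e_prev≈-0.346348; u=1/4·1.196550+0·13.342200+3/4·(-0.346348)≈0.039377; next y=3/5·0.803450+3/4·0.039377≈0.511602

0 2 2.000 0.000
1 2 -1.000 1.500
2 2 1.475 0.150
3 2 -0.584 1.196
4 2 1.117 0.280
5 2 -0.296 1.006
6 2 0.873 0.382
7 2 -0.097 0.884
8 2 0.706 0.457
9 2 0.039 0.803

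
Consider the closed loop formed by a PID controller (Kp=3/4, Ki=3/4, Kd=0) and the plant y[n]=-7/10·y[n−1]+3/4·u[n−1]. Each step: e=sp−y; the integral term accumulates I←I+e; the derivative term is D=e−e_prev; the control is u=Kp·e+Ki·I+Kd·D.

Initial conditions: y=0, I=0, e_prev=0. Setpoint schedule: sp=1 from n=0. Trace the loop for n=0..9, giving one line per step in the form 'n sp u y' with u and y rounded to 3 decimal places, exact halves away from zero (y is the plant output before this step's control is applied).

(exact arithmetic carried between steps; '≈' marks a value shown rounded to 6 d.p. or computed from one; I and e_prev carry over from the previous line; the table rounds u and y to 3 d.p., halves away from zero)
n=0: y=0, sp=1, e=sp−y=1; I=1, D=e−e_prev=1; u=3/4·1+3/4·1+0·1=1.5; next y=-7/10·0+3/4·1.5=1.125
n=1: y=1.125, sp=1, e=sp−y=-0.125; I=0.875, D=e−e_prev=-1.125; u=3/4·(-0.125)+3/4·0.875+0·(-1.125)=0.5625; next y=-7/10·1.125+3/4·0.5625=-0.365625
n=2: y=-0.365625, sp=1, e=sp−y=1.365625; I=2.240625, D=e−e_prev=1.490625; u=3/4·1.365625+3/4·2.240625+0·1.490625≈2.704688; next y=-7/10·(-0.365625)+3/4·2.704688≈2.284453
n=3: y≈2.284453, sp=1, e=sp−y≈-1.284453; I≈0.956172, D=e−e_prev≈-2.650078; u=3/4·(-1.284453)+3/4·0.956172+0·(-2.650078)≈-0.246211; next y=-7/10·2.284453+3/4·(-0.246211)≈-1.783775
n=4: y≈-1.783775, sp=1, e=sp−y≈2.783775; I≈3.739947, D=e−e_prev≈4.068229; u=3/4·2.783775+3/4·3.739947+0·4.068229≈4.892792; next y=-7/10·(-1.783775)+3/4·4.892792≈4.918237
n=5: y≈4.918237, sp=1, e=sp−y≈-3.918237; I≈-0.178290, D=e−e_prev≈-6.702012; u=3/4·(-3.918237)+3/4·(-0.178290)+0·(-6.702012)≈-3.072395; next y=-7/10·4.918237+3/4·(-3.072395)≈-5.747062
n=6: y≈-5.747062, sp=1, e=sp−y≈6.747062; I≈6.568772, D=e−e_prev≈10.665299; u=3/4·6.747062+3/4·6.568772+0·10.665299≈9.986876; next y=-7/10·(-5.747062)+3/4·9.986876≈11.513100
n=7: y≈11.513100, sp=1, e=sp−y≈-10.513100; I≈-3.944328, D=e−e_prev≈-17.260162; u=3/4·(-10.513100)+3/4·(-3.944328)+0·(-17.260162)≈-10.843071; next y=-7/10·11.513100+3/4·(-10.843071)≈-16.191473
n=8: y≈-16.191473, sp=1, e=sp−y≈17.191473; I≈13.247145, D=e−e_prev≈27.704573; u=3/4·17.191473+3/4·13.247145+0·27.704573≈22.828964; next y=-7/10·(-16.191473)+3/4·22.828964≈28.455754
n=9: y≈28.455754, sp=1, e=sp−y≈-27.455754; I≈-14.208608, D=e−e_prev≈-44.647227; u=3/4·(-27.455754)+3/4·(-14.208608)+0·(-44.647227)≈-31.248272; next y=-7/10·28.455754+3/4·(-31.248272)≈-43.355231

0 1 1.500 0.000
1 1 0.563 1.125
2 1 2.705 -0.366
3 1 -0.246 2.284
4 1 4.893 -1.784
5 1 -3.072 4.918
6 1 9.987 -5.747
7 1 -10.843 11.513
8 1 22.829 -16.191
9 1 -31.248 28.456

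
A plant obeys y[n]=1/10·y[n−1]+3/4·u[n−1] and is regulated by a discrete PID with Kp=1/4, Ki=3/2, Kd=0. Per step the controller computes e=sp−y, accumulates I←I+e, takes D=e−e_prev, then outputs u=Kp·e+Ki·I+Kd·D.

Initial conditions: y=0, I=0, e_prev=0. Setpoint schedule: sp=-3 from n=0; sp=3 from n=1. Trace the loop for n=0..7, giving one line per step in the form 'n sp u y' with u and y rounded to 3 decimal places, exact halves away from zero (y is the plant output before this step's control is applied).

(exact arithmetic carried between steps; '≈' marks a value shown rounded to 6 d.p. or computed from one; I and e_prev carry over from the previous line; the table rounds u and y to 3 d.p., halves away from zero)
n=0: y=0, sp=-3, e=sp−y=-3; I=-3, D=e−e_prev=-3; u=1/4·(-3)+3/2·(-3)+0·(-3)=-5.25; next y=1/10·0+3/4·(-5.25)=-3.9375
n=1: y=-3.9375, sp=3, e=sp−y=6.9375; I=3.9375, D=e−e_prev=9.9375; u=1/4·6.9375+3/2·3.9375+0·9.9375=7.640625; next y=1/10·(-3.9375)+3/4·7.640625≈5.336719
n=2: y≈5.336719, sp=3, e=sp−y≈-2.336719; I≈1.600781, D=e−e_prev≈-9.274219; u=1/4·(-2.336719)+3/2·1.600781+0·(-9.274219)≈1.816992; next y=1/10·5.336719+3/4·1.816992≈1.896416
n=3: y≈1.896416, sp=3, e=sp−y≈1.103584; I≈2.704365, D=e−e_prev≈3.440303; u=1/4·1.103584+3/2·2.704365+0·3.440303≈4.332444; next y=1/10·1.896416+3/4·4.332444≈3.438974
n=4: y≈3.438974, sp=3, e=sp−y≈-0.438974; I≈2.265391, D=e−e_prev≈-1.542558; u=1/4·(-0.438974)+3/2·2.265391+0·(-1.542558)≈3.288342; next y=1/10·3.438974+3/4·3.288342≈2.810154
n=5: y≈2.810154, sp=3, e=sp−y≈0.189846; I≈2.455236, D=e−e_prev≈0.628820; u=1/4·0.189846+3/2·2.455236+0·0.628820≈3.730316; next y=1/10·2.810154+3/4·3.730316≈3.078752
n=6: y≈3.078752, sp=3, e=sp−y≈-0.078752; I≈2.376484, D=e−e_prev≈-0.268598; u=1/4·(-0.078752)+3/2·2.376484+0·(-0.268598)≈3.545038; next y=1/10·3.078752+3/4·3.545038≈2.966654
n=7: y≈2.966654, sp=3, e=sp−y≈0.033346; I≈2.409830, D=e−e_prev≈0.112099; u=1/4·0.033346+3/2·2.409830+0·0.112099≈3.623082; next y=1/10·2.966654+3/4·3.623082≈3.013977

0 -3 -5.250 0.000
1 3 7.641 -3.938
2 3 1.817 5.337
3 3 4.332 1.896
4 3 3.288 3.439
5 3 3.730 2.810
6 3 3.545 3.079
7 3 3.623 2.967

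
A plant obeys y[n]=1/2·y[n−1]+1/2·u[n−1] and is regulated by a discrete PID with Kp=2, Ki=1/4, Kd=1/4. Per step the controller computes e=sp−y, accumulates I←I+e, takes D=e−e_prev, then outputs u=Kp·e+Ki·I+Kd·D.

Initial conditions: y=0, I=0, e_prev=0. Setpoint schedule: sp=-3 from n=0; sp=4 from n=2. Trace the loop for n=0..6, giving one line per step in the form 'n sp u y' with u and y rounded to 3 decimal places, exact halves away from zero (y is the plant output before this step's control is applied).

(exact arithmetic carried between steps; '≈' marks a value shown rounded to 6 d.p. or computed from one; I and e_prev carry over from the previous line; the table rounds u and y to 3 d.p., halves away from zero)
n=0: y=0, sp=-3, e=sp−y=-3; I=-3, D=e−e_prev=-3; u=2·(-3)+1/4·(-3)+1/4·(-3)=-7.5; next y=1/2·0+1/2·(-7.5)=-3.75
n=1: y=-3.75, sp=-3, e=sp−y=0.75; I=-2.25, D=e−e_prev=3.75; u=2·0.75+1/4·(-2.25)+1/4·3.75=1.875; next y=1/2·(-3.75)+1/2·1.875=-0.9375
n=2: y=-0.9375, sp=4, e=sp−y=4.9375; I=2.6875, D=e−e_prev=4.1875; u=2·4.9375+1/4·2.6875+1/4·4.1875=11.59375; next y=1/2·(-0.9375)+1/2·11.59375=5.328125
n=3: y=5.328125, sp=4, e=sp−y=-1.328125; I=1.359375, D=e−e_prev=-6.265625; u=2·(-1.328125)+1/4·1.359375+1/4·(-6.265625)≈-3.882813; next y=1/2·5.328125+1/2·(-3.882813)≈0.722656
n=4: y≈0.722656, sp=4, e=sp−y≈3.277344; I≈4.636719, D=e−e_prev≈4.605469; u=2·3.277344+1/4·4.636719+1/4·4.605469≈8.865234; next y=1/2·0.722656+1/2·8.865234≈4.793945
n=5: y≈4.793945, sp=4, e=sp−y≈-0.793945; I≈3.842773, D=e−e_prev≈-4.071289; u=2·(-0.793945)+1/4·3.842773+1/4·(-4.071289)≈-1.645020; next y=1/2·4.793945+1/2·(-1.645020)≈1.574463
n=6: y≈1.574463, sp=4, e=sp−y≈2.425537; I≈6.268311, D=e−e_prev≈3.219482; u=2·2.425537+1/4·6.268311+1/4·3.219482≈7.223022; next y=1/2·1.574463+1/2·7.223022≈4.398743

0 -3 -7.500 0.000
1 -3 1.875 -3.750
2 4 11.594 -0.938
3 4 -3.883 5.328
4 4 8.865 0.723
5 4 -1.645 4.794
6 4 7.223 1.574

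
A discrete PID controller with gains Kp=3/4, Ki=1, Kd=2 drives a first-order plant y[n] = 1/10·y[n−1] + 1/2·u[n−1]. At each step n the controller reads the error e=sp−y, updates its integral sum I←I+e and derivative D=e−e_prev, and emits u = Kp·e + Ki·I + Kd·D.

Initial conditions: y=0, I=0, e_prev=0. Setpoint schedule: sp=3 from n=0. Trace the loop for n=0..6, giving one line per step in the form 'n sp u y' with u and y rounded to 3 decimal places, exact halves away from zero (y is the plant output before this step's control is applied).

0 3 11.250 0.000
1 3 -12.844 5.625
2 3 38.848 -5.859
3 3 -67.876 18.838
4 3 156.526 -32.054
5 3 -311.875 75.058
6 3 668.377 -148.432

(exact arithmetic carried between steps; '≈' marks a value shown rounded to 6 d.p. or computed from one; I and e_prev carry over from the previous line; the table rounds u and y to 3 d.p., halves away from zero)
n=0: y=0, sp=3, e=sp−y=3; I=3, D=e−e_prev=3; u=3/4·3+1·3+2·3=11.25; next y=1/10·0+1/2·11.25=5.625
n=1: y=5.625, sp=3, e=sp−y=-2.625; I=0.375, D=e−e_prev=-5.625; u=3/4·(-2.625)+1·0.375+2·(-5.625)=-12.84375; next y=1/10·5.625+1/2·(-12.84375)=-5.859375
n=2: y=-5.859375, sp=3, e=sp−y=8.859375; I=9.234375, D=e−e_prev=11.484375; u=3/4·8.859375+1·9.234375+2·11.484375≈38.847656; next y=1/10·(-5.859375)+1/2·38.847656≈18.837891
n=3: y≈18.837891, sp=3, e=sp−y≈-15.837891; I≈-6.603516, D=e−e_prev≈-24.697266; u=3/4·(-15.837891)+1·(-6.603516)+2·(-24.697266)≈-67.876465; next y=1/10·18.837891+1/2·(-67.876465)≈-32.054443
n=4: y≈-32.054443, sp=3, e=sp−y≈35.054443; I≈28.450928, D=e−e_prev≈50.892334; u=3/4·35.054443+1·28.450928+2·50.892334≈156.526428; next y=1/10·(-32.054443)+1/2·156.526428≈75.057770
n=5: y≈75.057770, sp=3, e=sp−y≈-72.057770; I≈-43.606842, D=e−e_prev≈-107.112213; u=3/4·(-72.057770)+1·(-43.606842)+2·(-107.112213)≈-311.874596; next y=1/10·75.057770+1/2·(-311.874596)≈-148.431521
n=6: y≈-148.431521, sp=3, e=sp−y≈151.431521; I≈107.824679, D=e−e_prev≈223.489291; u=3/4·151.431521+1·107.824679+2·223.489291≈668.376901; next y=1/10·(-148.431521)+1/2·668.376901≈319.345298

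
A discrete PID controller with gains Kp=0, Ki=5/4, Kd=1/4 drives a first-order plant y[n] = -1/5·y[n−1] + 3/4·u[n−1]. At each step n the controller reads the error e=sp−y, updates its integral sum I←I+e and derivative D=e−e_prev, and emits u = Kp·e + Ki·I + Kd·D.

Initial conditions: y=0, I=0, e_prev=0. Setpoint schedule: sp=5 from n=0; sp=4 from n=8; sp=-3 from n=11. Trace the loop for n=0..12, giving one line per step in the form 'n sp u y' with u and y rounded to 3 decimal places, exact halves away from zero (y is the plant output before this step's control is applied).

0 5 7.500 0.000
1 5 4.063 5.625
2 5 10.242 1.922
3 5 5.101 7.297
4 5 10.970 2.366
5 5 4.947 7.754
6 5 11.243 2.160
7 5 4.634 8.000
8 4 10.031 1.875
9 4 3.496 7.148
10 4 9.813 1.193
11 -3 -7.560 7.121
12 -3 4.344 -7.094

(exact arithmetic carried between steps; '≈' marks a value shown rounded to 6 d.p. or computed from one; I and e_prev carry over from the previous line; the table rounds u and y to 3 d.p., halves away from zero)
n=0: y=0, sp=5, e=sp−y=5; I=5, D=e−e_prev=5; u=0·5+5/4·5+1/4·5=7.5; next y=-1/5·0+3/4·7.5=5.625
n=1: y=5.625, sp=5, e=sp−y=-0.625; I=4.375, D=e−e_prev=-5.625; u=0·(-0.625)+5/4·4.375+1/4·(-5.625)=4.0625; next y=-1/5·5.625+3/4·4.0625=1.921875
n=2: y=1.921875, sp=5, e=sp−y=3.078125; I=7.453125, D=e−e_prev=3.703125; u=0·3.078125+5/4·7.453125+1/4·3.703125≈10.242188; next y=-1/5·1.921875+3/4·10.242188≈7.297266
n=3: y≈7.297266, sp=5, e=sp−y≈-2.297266; I≈5.155859, D=e−e_prev≈-5.375391; u=0·(-2.297266)+5/4·5.155859+1/4·(-5.375391)≈5.100977; next y=-1/5·7.297266+3/4·5.100977≈2.366279
n=4: y≈2.366279, sp=5, e=sp−y≈2.633721; I≈7.789580, D=e−e_prev≈4.930986; u=0·2.633721+5/4·7.789580+1/4·4.930986≈10.969722; next y=-1/5·2.366279+3/4·10.969722≈7.754035
n=5: y≈7.754035, sp=5, e=sp−y≈-2.754035; I≈5.035545, D=e−e_prev≈-5.387756; u=0·(-2.754035)+5/4·5.035545+1/4·(-5.387756)≈4.947492; next y=-1/5·7.754035+3/4·4.947492≈2.159812
n=6: y≈2.159812, sp=5, e=sp−y≈2.840188; I≈7.875733, D=e−e_prev≈5.594224; u=0·2.840188+5/4·7.875733+1/4·5.594224≈11.243222; next y=-1/5·2.159812+3/4·11.243222≈8.000454
n=7: y≈8.000454, sp=5, e=sp−y≈-3.000454; I≈4.875279, D=e−e_prev≈-5.840642; u=0·(-3.000454)+5/4·4.875279+1/4·(-5.840642)≈4.633938; next y=-1/5·8.000454+3/4·4.633938≈1.875363
n=8: y≈1.875363, sp=4, e=sp−y≈2.124637; I≈6.999916, D=e−e_prev≈5.125092; u=0·2.124637+5/4·6.999916+1/4·5.125092≈10.031168; next y=-1/5·1.875363+3/4·10.031168≈7.148304
n=9: y≈7.148304, sp=4, e=sp−y≈-3.148304; I≈3.851613, D=e−e_prev≈-5.272941; u=0·(-3.148304)+5/4·3.851613+1/4·(-5.272941)≈3.496280; next y=-1/5·7.148304+3/4·3.496280≈1.192550
n=10: y≈1.192550, sp=4, e=sp−y≈2.807450; I≈6.659063, D=e−e_prev≈5.955754; u=0·2.807450+5/4·6.659063+1/4·5.955754≈9.812767; next y=-1/5·1.192550+3/4·9.812767≈7.121065
n=11: y≈7.121065, sp=-3, e=sp−y≈-10.121065; I≈-3.462003, D=e−e_prev≈-12.928516; u=0·(-10.121065)+5/4·(-3.462003)+1/4·(-12.928516)≈-7.559632; next y=-1/5·7.121065+3/4·(-7.559632)≈-7.093937
n=12: y≈-7.093937, sp=-3, e=sp−y≈4.093937; I≈0.631935, D=e−e_prev≈14.215003; u=0·4.093937+5/4·0.631935+1/4·14.215003≈4.343669; next y=-1/5·(-7.093937)+3/4·4.343669≈4.676539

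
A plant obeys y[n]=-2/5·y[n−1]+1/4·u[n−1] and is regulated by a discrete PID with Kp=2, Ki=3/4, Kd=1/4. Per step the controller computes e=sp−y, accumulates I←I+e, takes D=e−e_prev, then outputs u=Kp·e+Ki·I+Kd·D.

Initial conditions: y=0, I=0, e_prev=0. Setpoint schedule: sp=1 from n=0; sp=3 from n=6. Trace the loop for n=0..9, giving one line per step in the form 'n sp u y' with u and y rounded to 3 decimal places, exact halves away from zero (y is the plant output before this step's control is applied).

(exact arithmetic carried between steps; '≈' marks a value shown rounded to 6 d.p. or computed from one; I and e_prev carry over from the previous line; the table rounds u and y to 3 d.p., halves away from zero)
n=0: y=0, sp=1, e=sp−y=1; I=1, D=e−e_prev=1; u=2·1+3/4·1+1/4·1=3; next y=-2/5·0+1/4·3=0.75
n=1: y=0.75, sp=1, e=sp−y=0.25; I=1.25, D=e−e_prev=-0.75; u=2·0.25+3/4·1.25+1/4·(-0.75)=1.25; next y=-2/5·0.75+1/4·1.25=0.0125
n=2: y=0.0125, sp=1, e=sp−y=0.9875; I=2.2375, D=e−e_prev=0.7375; u=2·0.9875+3/4·2.2375+1/4·0.7375=3.8375; next y=-2/5·0.0125+1/4·3.8375=0.954375
n=3: y=0.954375, sp=1, e=sp−y=0.045625; I=2.283125, D=e−e_prev=-0.941875; u=2·0.045625+3/4·2.283125+1/4·(-0.941875)=1.568125; next y=-2/5·0.954375+1/4·1.568125≈0.010281
n=4: y≈0.010281, sp=1, e=sp−y≈0.989719; I≈3.272844, D=e−e_prev≈0.944094; u=2·0.989719+3/4·3.272844+1/4·0.944094≈4.670094; next y=-2/5·0.010281+1/4·4.670094≈1.163411
n=5: y≈1.163411, sp=1, e=sp−y≈-0.163411; I≈3.109433, D=e−e_prev≈-1.153130; u=2·(-0.163411)+3/4·3.109433+1/4·(-1.153130)≈1.716970; next y=-2/5·1.163411+1/4·1.716970≈-0.036122
n=6: y≈-0.036122, sp=3, e=sp−y≈3.036122; I≈6.145555, D=e−e_prev≈3.199533; u=2·3.036122+3/4·6.145555+1/4·3.199533≈11.481293; next y=-2/5·(-0.036122)+1/4·11.481293≈2.884772
n=7: y≈2.884772, sp=3, e=sp−y≈0.115228; I≈6.260783, D=e−e_prev≈-2.920894; u=2·0.115228+3/4·6.260783+1/4·(-2.920894)≈4.195820; next y=-2/5·2.884772+1/4·4.195820≈-0.104954
n=8: y≈-0.104954, sp=3, e=sp−y≈3.104954; I≈9.365737, D=e−e_prev≈2.989726; u=2·3.104954+3/4·9.365737+1/4·2.989726≈13.981641; next y=-2/5·(-0.104954)+1/4·13.981641≈3.537392
n=9: y≈3.537392, sp=3, e=sp−y≈-0.537392; I≈8.828345, D=e−e_prev≈-3.642346; u=2·(-0.537392)+3/4·8.828345+1/4·(-3.642346)≈4.635888; next y=-2/5·3.537392+1/4·4.635888≈-0.255985

0 1 3.000 0.000
1 1 1.250 0.750
2 1 3.838 0.013
3 1 1.568 0.954
4 1 4.670 0.010
5 1 1.717 1.163
6 3 11.481 -0.036
7 3 4.196 2.885
8 3 13.982 -0.105
9 3 4.636 3.537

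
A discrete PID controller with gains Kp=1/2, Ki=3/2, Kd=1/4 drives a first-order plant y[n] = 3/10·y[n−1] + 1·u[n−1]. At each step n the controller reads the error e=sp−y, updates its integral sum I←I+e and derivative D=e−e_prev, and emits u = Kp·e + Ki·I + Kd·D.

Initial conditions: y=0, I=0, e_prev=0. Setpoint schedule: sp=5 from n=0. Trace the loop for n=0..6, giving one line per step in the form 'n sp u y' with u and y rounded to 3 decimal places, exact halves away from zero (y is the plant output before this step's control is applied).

(exact arithmetic carried between steps; '≈' marks a value shown rounded to 6 d.p. or computed from one; I and e_prev carry over from the previous line; the table rounds u and y to 3 d.p., halves away from zero)
n=0: y=0, sp=5, e=sp−y=5; I=5, D=e−e_prev=5; u=1/2·5+3/2·5+1/4·5=11.25; next y=3/10·0+1·11.25=11.25
n=1: y=11.25, sp=5, e=sp−y=-6.25; I=-1.25, D=e−e_prev=-11.25; u=1/2·(-6.25)+3/2·(-1.25)+1/4·(-11.25)=-7.8125; next y=3/10·11.25+1·(-7.8125)=-4.4375
n=2: y=-4.4375, sp=5, e=sp−y=9.4375; I=8.1875, D=e−e_prev=15.6875; u=1/2·9.4375+3/2·8.1875+1/4·15.6875=20.921875; next y=3/10·(-4.4375)+1·20.921875=19.590625
n=3: y=19.590625, sp=5, e=sp−y=-14.590625; I=-6.403125, D=e−e_prev=-24.028125; u=1/2·(-14.590625)+3/2·(-6.403125)+1/4·(-24.028125)≈-22.907031; next y=3/10·19.590625+1·(-22.907031)≈-17.029844
n=4: y≈-17.029844, sp=5, e=sp−y≈22.029844; I≈15.626719, D=e−e_prev≈36.620469; u=1/2·22.029844+3/2·15.626719+1/4·36.620469≈43.610117; next y=3/10·(-17.029844)+1·43.610117≈38.501164
n=5: y≈38.501164, sp=5, e=sp−y≈-33.501164; I≈-17.874445, D=e−e_prev≈-55.531008; u=1/2·(-33.501164)+3/2·(-17.874445)+1/4·(-55.531008)≈-57.445002; next y=3/10·38.501164+1·(-57.445002)≈-45.894653
n=6: y≈-45.894653, sp=5, e=sp−y≈50.894653; I≈33.020207, D=e−e_prev≈84.395817; u=1/2·50.894653+3/2·33.020207+1/4·84.395817≈96.076592; next y=3/10·(-45.894653)+1·96.076592≈82.308196

0 5 11.250 0.000
1 5 -7.813 11.250
2 5 20.922 -4.438
3 5 -22.907 19.591
4 5 43.610 -17.030
5 5 -57.445 38.501
6 5 96.077 -45.895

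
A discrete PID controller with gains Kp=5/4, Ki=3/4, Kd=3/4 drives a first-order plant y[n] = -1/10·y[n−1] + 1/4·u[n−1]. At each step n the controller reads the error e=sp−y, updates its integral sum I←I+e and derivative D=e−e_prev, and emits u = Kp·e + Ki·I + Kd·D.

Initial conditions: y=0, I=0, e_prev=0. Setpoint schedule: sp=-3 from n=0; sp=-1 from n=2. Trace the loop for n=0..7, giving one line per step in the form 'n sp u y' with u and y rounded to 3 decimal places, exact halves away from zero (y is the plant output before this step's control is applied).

0 -3 -8.250 0.000
1 -3 -2.578 -2.063
2 -1 -3.795 -0.438
3 -1 -3.215 -0.905
4 -1 -4.163 -0.713
5 -1 -3.530 -0.969
6 -1 -4.251 -0.786
7 -1 -3.727 -0.984

(exact arithmetic carried between steps; '≈' marks a value shown rounded to 6 d.p. or computed from one; I and e_prev carry over from the previous line; the table rounds u and y to 3 d.p., halves away from zero)
n=0: y=0, sp=-3, e=sp−y=-3; I=-3, D=e−e_prev=-3; u=5/4·(-3)+3/4·(-3)+3/4·(-3)=-8.25; next y=-1/10·0+1/4·(-8.25)=-2.0625
n=1: y=-2.0625, sp=-3, e=sp−y=-0.9375; I=-3.9375, D=e−e_prev=2.0625; u=5/4·(-0.9375)+3/4·(-3.9375)+3/4·2.0625=-2.578125; next y=-1/10·(-2.0625)+1/4·(-2.578125)≈-0.438281
n=2: y≈-0.438281, sp=-1, e=sp−y≈-0.561719; I≈-4.499219, D=e−e_prev≈0.375781; u=5/4·(-0.561719)+3/4·(-4.499219)+3/4·0.375781≈-3.794727; next y=-1/10·(-0.438281)+1/4·(-3.794727)≈-0.904854
n=3: y≈-0.904854, sp=-1, e=sp−y≈-0.095146; I≈-4.594365, D=e−e_prev≈0.466572; u=5/4·(-0.095146)+3/4·(-4.594365)+3/4·0.466572≈-3.214778; next y=-1/10·(-0.904854)+1/4·(-3.214778)≈-0.713209
n=4: y≈-0.713209, sp=-1, e=sp−y≈-0.286791; I≈-4.881156, D=e−e_prev≈-0.191644; u=5/4·(-0.286791)+3/4·(-4.881156)+3/4·(-0.191644)≈-4.163089; next y=-1/10·(-0.713209)+1/4·(-4.163089)≈-0.969451
n=5: y≈-0.969451, sp=-1, e=sp−y≈-0.030549; I≈-4.911705, D=e−e_prev≈0.256242; u=5/4·(-0.030549)+3/4·(-4.911705)+3/4·0.256242≈-3.529783; next y=-1/10·(-0.969451)+1/4·(-3.529783)≈-0.785501
n=6: y≈-0.785501, sp=-1, e=sp−y≈-0.214499; I≈-5.126204, D=e−e_prev≈-0.183951; u=5/4·(-0.214499)+3/4·(-5.126204)+3/4·(-0.183951)≈-4.250741; next y=-1/10·(-0.785501)+1/4·(-4.250741)≈-0.984135
n=7: y≈-0.984135, sp=-1, e=sp−y≈-0.015865; I≈-5.142069, D=e−e_prev≈0.198635; u=5/4·(-0.015865)+3/4·(-5.142069)+3/4·0.198635≈-3.727407; next y=-1/10·(-0.984135)+1/4·(-3.727407)≈-0.833438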